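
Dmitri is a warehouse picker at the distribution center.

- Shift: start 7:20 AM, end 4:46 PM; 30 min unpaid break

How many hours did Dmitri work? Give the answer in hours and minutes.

Shift: 7:20 AM–4:46 PM = 9 h 26 min; less 30 min break → 8 h 56 min

8 h 56 min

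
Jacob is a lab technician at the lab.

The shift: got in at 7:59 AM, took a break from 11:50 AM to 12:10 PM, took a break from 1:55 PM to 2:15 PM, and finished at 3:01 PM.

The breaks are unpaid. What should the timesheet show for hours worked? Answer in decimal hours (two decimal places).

The shift: 7:59 AM–3:01 PM = 7 h 2 min; less 40 min break → 6 h 22 min

6.37 hours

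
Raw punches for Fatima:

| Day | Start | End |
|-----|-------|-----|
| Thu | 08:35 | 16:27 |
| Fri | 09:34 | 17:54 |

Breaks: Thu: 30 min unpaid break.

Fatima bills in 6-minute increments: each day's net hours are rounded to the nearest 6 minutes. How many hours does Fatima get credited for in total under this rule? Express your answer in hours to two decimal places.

Thu: 08:35–16:27 = 7 h 52 min − 30 min = 7 h 22 min → rounds to 7 h 24 min
Fri: 09:34–17:54 = 8 h 20 min → rounds to 8 h 18 min
Total credited: 15 h 42 min.

15.70 hours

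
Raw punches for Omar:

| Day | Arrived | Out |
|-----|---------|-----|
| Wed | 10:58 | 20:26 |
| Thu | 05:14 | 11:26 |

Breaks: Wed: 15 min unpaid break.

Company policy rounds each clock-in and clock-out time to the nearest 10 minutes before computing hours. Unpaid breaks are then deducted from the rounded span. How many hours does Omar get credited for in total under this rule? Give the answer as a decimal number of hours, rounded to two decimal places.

15.58 hours

Wed: in 10:58→11:00, out 20:26→20:30; 9 h 30 min − 15 min = 9 h 15 min
Thu: in 05:14→05:10, out 11:26→11:30; 6 h 20 min
Total credited: 15 h 35 min.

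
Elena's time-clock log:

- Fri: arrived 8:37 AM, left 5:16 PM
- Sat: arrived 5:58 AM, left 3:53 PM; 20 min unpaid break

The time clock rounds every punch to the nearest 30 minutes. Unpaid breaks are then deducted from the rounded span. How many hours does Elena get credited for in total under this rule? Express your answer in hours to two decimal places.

18.67 hours

Fri: in 8:37 AM→8:30 AM, out 5:16 PM→5:30 PM; 9 h 0 min
Sat: in 5:58 AM→6:00 AM, out 3:53 PM→4:00 PM; 10 h 0 min − 20 min = 9 h 40 min
Total credited: 18 h 40 min.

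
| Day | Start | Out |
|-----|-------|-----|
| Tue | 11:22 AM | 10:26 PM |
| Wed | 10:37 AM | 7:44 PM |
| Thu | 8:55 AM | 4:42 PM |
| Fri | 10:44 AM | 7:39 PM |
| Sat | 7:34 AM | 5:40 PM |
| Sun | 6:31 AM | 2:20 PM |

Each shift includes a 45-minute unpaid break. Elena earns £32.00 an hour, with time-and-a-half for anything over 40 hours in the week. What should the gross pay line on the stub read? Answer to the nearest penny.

£1774.40

Tue: 11:22 AM–10:26 PM = 11 h 4 min; less 45 min break → 10 h 19 min
Wed: 10:37 AM–7:44 PM = 9 h 7 min; less 45 min break → 8 h 22 min
Thu: 8:55 AM–4:42 PM = 7 h 47 min; less 45 min break → 7 h 2 min
Fri: 10:44 AM–7:39 PM = 8 h 55 min; less 45 min break → 8 h 10 min
Sat: 7:34 AM–5:40 PM = 10 h 6 min; less 45 min break → 9 h 21 min
Sun: 6:31 AM–2:20 PM = 7 h 49 min; less 45 min break → 7 h 4 min
Total worked: 50 h 18 min = 3018 min.
Regular 40 h 0 min = 2400 min at £32.00/h; overtime 10 h 18 min = 618 min at £48.00/h.
Pay = (2400 × £32.00 + 618 × £48.00) ÷ 60 = £1774.40.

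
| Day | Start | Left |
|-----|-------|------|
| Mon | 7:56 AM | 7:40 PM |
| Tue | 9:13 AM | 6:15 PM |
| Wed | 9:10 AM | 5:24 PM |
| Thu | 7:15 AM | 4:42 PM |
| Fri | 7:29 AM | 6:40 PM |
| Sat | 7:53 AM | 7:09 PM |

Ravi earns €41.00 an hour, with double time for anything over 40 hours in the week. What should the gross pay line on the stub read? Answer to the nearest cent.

Mon: 7:56 AM–7:40 PM = 11 h 44 min
Tue: 9:13 AM–6:15 PM = 9 h 2 min
Wed: 9:10 AM–5:24 PM = 8 h 14 min
Thu: 7:15 AM–4:42 PM = 9 h 27 min
Fri: 7:29 AM–6:40 PM = 11 h 11 min
Sat: 7:53 AM–7:09 PM = 11 h 16 min
Total worked: 60 h 54 min = 3654 min.
Regular 40 h 0 min = 2400 min at €41.00/h; overtime 20 h 54 min = 1254 min at €82.00/h.
Pay = (2400 × €41.00 + 1254 × €82.00) ÷ 60 = €3353.80.

€3353.80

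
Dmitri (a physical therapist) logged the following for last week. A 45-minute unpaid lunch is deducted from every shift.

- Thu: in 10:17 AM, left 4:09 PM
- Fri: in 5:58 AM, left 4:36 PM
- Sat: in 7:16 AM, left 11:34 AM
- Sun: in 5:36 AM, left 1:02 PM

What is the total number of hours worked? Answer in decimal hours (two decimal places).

25.23 hours

Thu: 10:17 AM–4:09 PM = 5 h 52 min; less 45 min break → 5 h 7 min
Fri: 5:58 AM–4:36 PM = 10 h 38 min; less 45 min break → 9 h 53 min
Sat: 7:16 AM–11:34 AM = 4 h 18 min; less 45 min break → 3 h 33 min
Sun: 5:36 AM–1:02 PM = 7 h 26 min; less 45 min break → 6 h 41 min
Total: 5 h 7 min + 9 h 53 min + 3 h 33 min + 6 h 41 min = 25 h 14 min.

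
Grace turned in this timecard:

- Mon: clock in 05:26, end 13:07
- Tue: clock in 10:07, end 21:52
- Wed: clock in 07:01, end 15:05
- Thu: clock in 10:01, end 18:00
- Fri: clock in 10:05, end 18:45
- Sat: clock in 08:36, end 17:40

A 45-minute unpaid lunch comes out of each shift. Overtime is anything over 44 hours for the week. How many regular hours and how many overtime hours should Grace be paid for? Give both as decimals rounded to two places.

Mon: 05:26–13:07 = 7 h 41 min; less 45 min break → 6 h 56 min
Tue: 10:07–21:52 = 11 h 45 min; less 45 min break → 11 h 0 min
Wed: 07:01–15:05 = 8 h 4 min; less 45 min break → 7 h 19 min
Thu: 10:01–18:00 = 7 h 59 min; less 45 min break → 7 h 14 min
Fri: 10:05–18:45 = 8 h 40 min; less 45 min break → 7 h 55 min
Sat: 08:36–17:40 = 9 h 4 min; less 45 min break → 8 h 19 min
Total worked: 48 h 43 min = 48.72 h.
Threshold 44 h → overtime 4 h 43 min, regular 44 h 0 min.

Regular 44.00 hours, overtime 4.72 hours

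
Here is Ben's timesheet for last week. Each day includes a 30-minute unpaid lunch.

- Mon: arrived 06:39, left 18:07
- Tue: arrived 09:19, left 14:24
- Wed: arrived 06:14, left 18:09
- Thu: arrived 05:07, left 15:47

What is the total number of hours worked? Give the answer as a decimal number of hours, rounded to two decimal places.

37.13 hours

Mon: 06:39–18:07 = 11 h 28 min; less 30 min break → 10 h 58 min
Tue: 09:19–14:24 = 5 h 5 min; less 30 min break → 4 h 35 min
Wed: 06:14–18:09 = 11 h 55 min; less 30 min break → 11 h 25 min
Thu: 05:07–15:47 = 10 h 40 min; less 30 min break → 10 h 10 min
Total: 10 h 58 min + 4 h 35 min + 11 h 25 min + 10 h 10 min = 37 h 8 min.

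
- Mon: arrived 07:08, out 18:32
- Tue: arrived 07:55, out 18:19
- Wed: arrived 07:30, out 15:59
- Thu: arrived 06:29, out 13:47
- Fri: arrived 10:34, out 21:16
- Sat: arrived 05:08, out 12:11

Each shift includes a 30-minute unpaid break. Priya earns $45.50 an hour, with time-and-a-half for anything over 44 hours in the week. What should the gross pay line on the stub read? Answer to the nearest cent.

Mon: 07:08–18:32 = 11 h 24 min; less 30 min break → 10 h 54 min
Tue: 07:55–18:19 = 10 h 24 min; less 30 min break → 9 h 54 min
Wed: 07:30–15:59 = 8 h 29 min; less 30 min break → 7 h 59 min
Thu: 06:29–13:47 = 7 h 18 min; less 30 min break → 6 h 48 min
Fri: 10:34–21:16 = 10 h 42 min; less 30 min break → 10 h 12 min
Sat: 05:08–12:11 = 7 h 3 min; less 30 min break → 6 h 33 min
Total worked: 52 h 20 min = 3140 min.
Regular 44 h 0 min = 2640 min at $45.50/h; overtime 8 h 20 min = 500 min at $68.25/h.
Pay = (2640 × $45.50 + 500 × $68.25) ÷ 60 = $2570.75.

$2570.75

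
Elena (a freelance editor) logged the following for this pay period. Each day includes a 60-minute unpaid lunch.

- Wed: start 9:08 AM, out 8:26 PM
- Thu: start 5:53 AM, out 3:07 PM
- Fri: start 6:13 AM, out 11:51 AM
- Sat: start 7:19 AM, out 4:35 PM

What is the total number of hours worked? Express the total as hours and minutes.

31 h 26 min

Wed: 9:08 AM–8:26 PM = 11 h 18 min; less 60 min break → 10 h 18 min
Thu: 5:53 AM–3:07 PM = 9 h 14 min; less 60 min break → 8 h 14 min
Fri: 6:13 AM–11:51 AM = 5 h 38 min; less 60 min break → 4 h 38 min
Sat: 7:19 AM–4:35 PM = 9 h 16 min; less 60 min break → 8 h 16 min
Total: 10 h 18 min + 8 h 14 min + 4 h 38 min + 8 h 16 min = 31 h 26 min.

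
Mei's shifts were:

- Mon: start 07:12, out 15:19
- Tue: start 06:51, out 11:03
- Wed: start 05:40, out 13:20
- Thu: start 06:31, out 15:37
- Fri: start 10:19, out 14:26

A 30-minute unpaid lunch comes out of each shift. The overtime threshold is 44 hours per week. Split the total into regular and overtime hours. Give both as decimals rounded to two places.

Regular 30.70 hours, overtime 0.00 hours

Mon: 07:12–15:19 = 8 h 7 min; less 30 min break → 7 h 37 min
Tue: 06:51–11:03 = 4 h 12 min; less 30 min break → 3 h 42 min
Wed: 05:40–13:20 = 7 h 40 min; less 30 min break → 7 h 10 min
Thu: 06:31–15:37 = 9 h 6 min; less 30 min break → 8 h 36 min
Fri: 10:19–14:26 = 4 h 7 min; less 30 min break → 3 h 37 min
Total worked: 30 h 42 min = 30.70 h.
Threshold 44 h → overtime 0 h 0 min, regular 30 h 42 min.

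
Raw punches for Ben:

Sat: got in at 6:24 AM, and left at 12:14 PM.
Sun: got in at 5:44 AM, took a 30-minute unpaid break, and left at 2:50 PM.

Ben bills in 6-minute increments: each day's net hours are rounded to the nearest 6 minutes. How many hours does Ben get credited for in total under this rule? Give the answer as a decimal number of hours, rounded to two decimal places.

Sat: 6:24 AM–12:14 PM = 5 h 50 min → rounds to 5 h 48 min
Sun: 5:44 AM–2:50 PM = 9 h 6 min − 30 min = 8 h 36 min → rounds to 8 h 36 min
Total credited: 14 h 24 min.

14.40 hours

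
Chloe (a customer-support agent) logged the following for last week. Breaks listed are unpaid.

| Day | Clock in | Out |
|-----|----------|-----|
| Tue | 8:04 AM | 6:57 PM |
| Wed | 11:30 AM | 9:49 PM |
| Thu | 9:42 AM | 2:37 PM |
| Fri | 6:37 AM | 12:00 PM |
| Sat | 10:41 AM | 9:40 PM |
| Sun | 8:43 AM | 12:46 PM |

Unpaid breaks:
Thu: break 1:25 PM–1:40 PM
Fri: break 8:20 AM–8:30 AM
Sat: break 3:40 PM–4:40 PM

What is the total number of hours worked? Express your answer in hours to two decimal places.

Tue: 8:04 AM–6:57 PM = 10 h 53 min
Wed: 11:30 AM–9:49 PM = 10 h 19 min
Thu: 9:42 AM–2:37 PM = 4 h 55 min; less 15 min break → 4 h 40 min
Fri: 6:37 AM–12:00 PM = 5 h 23 min; less 10 min break → 5 h 13 min
Sat: 10:41 AM–9:40 PM = 10 h 59 min; less 60 min break → 9 h 59 min
Sun: 8:43 AM–12:46 PM = 4 h 3 min
Total: 10 h 53 min + 10 h 19 min + 4 h 40 min + 5 h 13 min + 9 h 59 min + 4 h 3 min = 45 h 7 min.

45.12 hours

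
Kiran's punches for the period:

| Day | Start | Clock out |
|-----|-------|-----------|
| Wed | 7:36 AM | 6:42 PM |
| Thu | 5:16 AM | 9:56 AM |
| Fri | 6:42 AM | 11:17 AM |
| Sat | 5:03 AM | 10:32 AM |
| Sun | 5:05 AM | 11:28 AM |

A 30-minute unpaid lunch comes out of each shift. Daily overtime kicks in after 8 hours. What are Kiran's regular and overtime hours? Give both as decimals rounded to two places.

Wed: 7:36 AM–6:42 PM = 11 h 6 min; less 30 min break → 10 h 36 min
Thu: 5:16 AM–9:56 AM = 4 h 40 min; less 30 min break → 4 h 10 min
Fri: 6:42 AM–11:17 AM = 4 h 35 min; less 30 min break → 4 h 5 min
Sat: 5:03 AM–10:32 AM = 5 h 29 min; less 30 min break → 4 h 59 min
Sun: 5:05 AM–11:28 AM = 6 h 23 min; less 30 min break → 5 h 53 min
Wed reg 8 h 0 min / OT 2 h 36 min; Thu reg 4 h 10 min / OT 0 h 0 min; Fri reg 4 h 5 min / OT 0 h 0 min; Sat reg 4 h 59 min / OT 0 h 0 min; Sun reg 5 h 53 min / OT 0 h 0 min.
Totals: regular 27 h 7 min, overtime 2 h 36 min.

Regular 27.12 hours, overtime 2.60 hours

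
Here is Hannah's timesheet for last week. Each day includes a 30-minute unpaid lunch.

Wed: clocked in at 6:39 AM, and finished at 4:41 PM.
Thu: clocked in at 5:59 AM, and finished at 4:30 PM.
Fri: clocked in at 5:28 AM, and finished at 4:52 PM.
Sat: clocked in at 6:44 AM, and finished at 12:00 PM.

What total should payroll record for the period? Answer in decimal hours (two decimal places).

Wed: 6:39 AM–4:41 PM = 10 h 2 min; less 30 min break → 9 h 32 min
Thu: 5:59 AM–4:30 PM = 10 h 31 min; less 30 min break → 10 h 1 min
Fri: 5:28 AM–4:52 PM = 11 h 24 min; less 30 min break → 10 h 54 min
Sat: 6:44 AM–12:00 PM = 5 h 16 min; less 30 min break → 4 h 46 min
Total: 9 h 32 min + 10 h 1 min + 10 h 54 min + 4 h 46 min = 35 h 13 min.

35.22 hours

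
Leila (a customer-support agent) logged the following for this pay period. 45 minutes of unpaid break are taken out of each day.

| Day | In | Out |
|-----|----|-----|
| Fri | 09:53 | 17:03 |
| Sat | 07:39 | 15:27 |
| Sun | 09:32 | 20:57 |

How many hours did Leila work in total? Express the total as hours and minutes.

Fri: 09:53–17:03 = 7 h 10 min; less 45 min break → 6 h 25 min
Sat: 07:39–15:27 = 7 h 48 min; less 45 min break → 7 h 3 min
Sun: 09:32–20:57 = 11 h 25 min; less 45 min break → 10 h 40 min
Total: 6 h 25 min + 7 h 3 min + 10 h 40 min = 24 h 8 min.

24 h 8 min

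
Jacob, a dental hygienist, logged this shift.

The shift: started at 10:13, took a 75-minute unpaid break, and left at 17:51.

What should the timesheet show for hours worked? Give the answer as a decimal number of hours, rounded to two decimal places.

6.38 hours

The shift: 10:13–17:51 = 7 h 38 min; less 75 min break → 6 h 23 min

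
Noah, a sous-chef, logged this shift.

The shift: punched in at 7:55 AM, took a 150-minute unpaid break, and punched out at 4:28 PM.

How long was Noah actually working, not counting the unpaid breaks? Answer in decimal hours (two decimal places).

The shift: 7:55 AM–4:28 PM = 8 h 33 min; less 150 min break → 6 h 3 min

6.05 hours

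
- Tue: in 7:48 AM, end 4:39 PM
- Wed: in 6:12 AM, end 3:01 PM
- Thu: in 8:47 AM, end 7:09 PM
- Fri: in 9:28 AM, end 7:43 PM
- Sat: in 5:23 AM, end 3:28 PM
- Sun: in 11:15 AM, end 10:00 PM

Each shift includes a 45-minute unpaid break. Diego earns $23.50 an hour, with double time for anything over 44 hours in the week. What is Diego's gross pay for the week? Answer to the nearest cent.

$1532.98

Tue: 7:48 AM–4:39 PM = 8 h 51 min; less 45 min break → 8 h 6 min
Wed: 6:12 AM–3:01 PM = 8 h 49 min; less 45 min break → 8 h 4 min
Thu: 8:47 AM–7:09 PM = 10 h 22 min; less 45 min break → 9 h 37 min
Fri: 9:28 AM–7:43 PM = 10 h 15 min; less 45 min break → 9 h 30 min
Sat: 5:23 AM–3:28 PM = 10 h 5 min; less 45 min break → 9 h 20 min
Sun: 11:15 AM–10:00 PM = 10 h 45 min; less 45 min break → 10 h 0 min
Total worked: 54 h 37 min = 3277 min.
Regular 44 h 0 min = 2640 min at $23.50/h; overtime 10 h 37 min = 637 min at $47.00/h.
Pay = (2640 × $23.50 + 637 × $47.00) ÷ 60 = $1532.98.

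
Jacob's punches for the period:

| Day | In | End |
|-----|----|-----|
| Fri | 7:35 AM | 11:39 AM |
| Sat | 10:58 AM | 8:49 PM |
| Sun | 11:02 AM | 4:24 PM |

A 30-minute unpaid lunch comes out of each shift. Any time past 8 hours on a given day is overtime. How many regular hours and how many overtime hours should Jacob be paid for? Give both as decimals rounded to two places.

Fri: 7:35 AM–11:39 AM = 4 h 4 min; less 30 min break → 3 h 34 min
Sat: 10:58 AM–8:49 PM = 9 h 51 min; less 30 min break → 9 h 21 min
Sun: 11:02 AM–4:24 PM = 5 h 22 min; less 30 min break → 4 h 52 min
Fri reg 3 h 34 min / OT 0 h 0 min; Sat reg 8 h 0 min / OT 1 h 21 min; Sun reg 4 h 52 min / OT 0 h 0 min.
Totals: regular 16 h 26 min, overtime 1 h 21 min.

Regular 16.43 hours, overtime 1.35 hours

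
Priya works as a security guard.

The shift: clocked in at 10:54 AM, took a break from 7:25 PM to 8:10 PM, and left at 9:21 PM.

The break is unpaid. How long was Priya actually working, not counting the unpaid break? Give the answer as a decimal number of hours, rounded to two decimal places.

9.70 hours

The shift: 10:54 AM–9:21 PM = 10 h 27 min; less 45 min break → 9 h 42 min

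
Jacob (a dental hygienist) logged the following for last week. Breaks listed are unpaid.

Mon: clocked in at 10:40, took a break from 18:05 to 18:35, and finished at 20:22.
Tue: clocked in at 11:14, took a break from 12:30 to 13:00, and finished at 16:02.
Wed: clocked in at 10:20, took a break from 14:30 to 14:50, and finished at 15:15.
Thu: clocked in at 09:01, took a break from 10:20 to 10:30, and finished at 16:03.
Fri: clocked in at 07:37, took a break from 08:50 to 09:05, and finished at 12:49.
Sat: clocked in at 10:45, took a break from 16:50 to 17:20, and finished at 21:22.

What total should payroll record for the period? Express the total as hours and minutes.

Mon: 10:40–20:22 = 9 h 42 min; less 30 min break → 9 h 12 min
Tue: 11:14–16:02 = 4 h 48 min; less 30 min break → 4 h 18 min
Wed: 10:20–15:15 = 4 h 55 min; less 20 min break → 4 h 35 min
Thu: 09:01–16:03 = 7 h 2 min; less 10 min break → 6 h 52 min
Fri: 07:37–12:49 = 5 h 12 min; less 15 min break → 4 h 57 min
Sat: 10:45–21:22 = 10 h 37 min; less 30 min break → 10 h 7 min
Total: 9 h 12 min + 4 h 18 min + 4 h 35 min + 6 h 52 min + 4 h 57 min + 10 h 7 min = 40 h 1 min.

40 h 1 min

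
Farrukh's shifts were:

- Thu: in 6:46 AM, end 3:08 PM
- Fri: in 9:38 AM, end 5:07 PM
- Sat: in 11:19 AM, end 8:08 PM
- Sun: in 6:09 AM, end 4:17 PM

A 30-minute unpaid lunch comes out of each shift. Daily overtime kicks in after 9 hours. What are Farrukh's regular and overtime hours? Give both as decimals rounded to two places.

Thu: 6:46 AM–3:08 PM = 8 h 22 min; less 30 min break → 7 h 52 min
Fri: 9:38 AM–5:07 PM = 7 h 29 min; less 30 min break → 6 h 59 min
Sat: 11:19 AM–8:08 PM = 8 h 49 min; less 30 min break → 8 h 19 min
Sun: 6:09 AM–4:17 PM = 10 h 8 min; less 30 min break → 9 h 38 min
Thu reg 7 h 52 min / OT 0 h 0 min; Fri reg 6 h 59 min / OT 0 h 0 min; Sat reg 8 h 19 min / OT 0 h 0 min; Sun reg 9 h 0 min / OT 0 h 38 min.
Totals: regular 32 h 10 min, overtime 0 h 38 min.

Regular 32.17 hours, overtime 0.63 hours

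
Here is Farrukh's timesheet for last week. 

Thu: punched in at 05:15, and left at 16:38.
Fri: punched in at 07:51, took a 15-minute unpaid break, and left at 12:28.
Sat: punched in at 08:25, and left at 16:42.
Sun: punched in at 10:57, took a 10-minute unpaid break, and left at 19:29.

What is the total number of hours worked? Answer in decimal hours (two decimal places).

32.40 hours

Thu: 05:15–16:38 = 11 h 23 min
Fri: 07:51–12:28 = 4 h 37 min; less 15 min break → 4 h 22 min
Sat: 08:25–16:42 = 8 h 17 min
Sun: 10:57–19:29 = 8 h 32 min; less 10 min break → 8 h 22 min
Total: 11 h 23 min + 4 h 22 min + 8 h 17 min + 8 h 22 min = 32 h 24 min.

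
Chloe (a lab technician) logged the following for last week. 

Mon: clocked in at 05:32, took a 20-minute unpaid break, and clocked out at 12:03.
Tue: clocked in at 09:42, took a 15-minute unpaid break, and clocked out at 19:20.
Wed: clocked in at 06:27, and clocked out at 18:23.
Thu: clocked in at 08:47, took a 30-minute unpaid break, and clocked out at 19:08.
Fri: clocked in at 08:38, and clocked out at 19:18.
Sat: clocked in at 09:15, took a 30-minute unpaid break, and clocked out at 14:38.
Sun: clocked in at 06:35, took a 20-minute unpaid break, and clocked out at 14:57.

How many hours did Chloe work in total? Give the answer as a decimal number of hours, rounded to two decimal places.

60.93 hours

Mon: 05:32–12:03 = 6 h 31 min; less 20 min break → 6 h 11 min
Tue: 09:42–19:20 = 9 h 38 min; less 15 min break → 9 h 23 min
Wed: 06:27–18:23 = 11 h 56 min
Thu: 08:47–19:08 = 10 h 21 min; less 30 min break → 9 h 51 min
Fri: 08:38–19:18 = 10 h 40 min
Sat: 09:15–14:38 = 5 h 23 min; less 30 min break → 4 h 53 min
Sun: 06:35–14:57 = 8 h 22 min; less 20 min break → 8 h 2 min
Total: 6 h 11 min + 9 h 23 min + 11 h 56 min + 9 h 51 min + 10 h 40 min + 4 h 53 min + 8 h 2 min = 60 h 56 min.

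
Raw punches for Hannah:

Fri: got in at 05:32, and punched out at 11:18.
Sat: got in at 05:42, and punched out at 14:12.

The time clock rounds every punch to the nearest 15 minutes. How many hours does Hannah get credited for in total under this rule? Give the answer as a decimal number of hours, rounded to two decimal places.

14.25 hours

Fri: in 05:32→05:30, out 11:18→11:15; 5 h 45 min
Sat: in 05:42→05:45, out 14:12→14:15; 8 h 30 min
Total credited: 14 h 15 min.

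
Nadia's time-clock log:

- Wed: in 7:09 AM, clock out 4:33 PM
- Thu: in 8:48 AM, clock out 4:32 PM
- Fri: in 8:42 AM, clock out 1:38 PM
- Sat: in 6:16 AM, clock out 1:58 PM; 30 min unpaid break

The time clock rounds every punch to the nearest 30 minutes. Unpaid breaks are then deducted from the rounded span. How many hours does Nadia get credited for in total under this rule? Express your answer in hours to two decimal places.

Wed: in 7:09 AM→7:00 AM, out 4:33 PM→4:30 PM; 9 h 30 min
Thu: in 8:48 AM→9:00 AM, out 4:32 PM→4:30 PM; 7 h 30 min
Fri: in 8:42 AM→8:30 AM, out 1:38 PM→1:30 PM; 5 h 0 min
Sat: in 6:16 AM→6:30 AM, out 1:58 PM→2:00 PM; 7 h 30 min − 30 min = 7 h 0 min
Total credited: 29 h 0 min.

29.00 hours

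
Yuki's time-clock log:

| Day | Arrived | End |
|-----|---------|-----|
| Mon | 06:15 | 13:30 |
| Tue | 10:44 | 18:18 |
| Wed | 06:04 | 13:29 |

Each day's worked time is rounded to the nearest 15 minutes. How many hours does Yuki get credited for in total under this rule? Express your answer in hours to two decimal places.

Mon: 06:15–13:30 = 7 h 15 min → rounds to 7 h 15 min
Tue: 10:44–18:18 = 7 h 34 min → rounds to 7 h 30 min
Wed: 06:04–13:29 = 7 h 25 min → rounds to 7 h 30 min
Total credited: 22 h 15 min.

22.25 hours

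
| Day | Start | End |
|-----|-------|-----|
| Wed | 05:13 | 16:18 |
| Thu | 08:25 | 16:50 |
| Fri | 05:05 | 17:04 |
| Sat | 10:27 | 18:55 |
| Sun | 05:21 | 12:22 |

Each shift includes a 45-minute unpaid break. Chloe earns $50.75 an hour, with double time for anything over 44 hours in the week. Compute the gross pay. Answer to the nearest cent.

Wed: 05:13–16:18 = 11 h 5 min; less 45 min break → 10 h 20 min
Thu: 08:25–16:50 = 8 h 25 min; less 45 min break → 7 h 40 min
Fri: 05:05–17:04 = 11 h 59 min; less 45 min break → 11 h 14 min
Sat: 10:27–18:55 = 8 h 28 min; less 45 min break → 7 h 43 min
Sun: 05:21–12:22 = 7 h 1 min; less 45 min break → 6 h 16 min
Total worked: 43 h 13 min = 2593 min.
Regular 43 h 13 min = 2593 min at $50.75/h; overtime 0 h 0 min = 0 min at $101.50/h.
Pay = (2593 × $50.75 + 0 × $101.50) ÷ 60 = $2193.25.

$2193.25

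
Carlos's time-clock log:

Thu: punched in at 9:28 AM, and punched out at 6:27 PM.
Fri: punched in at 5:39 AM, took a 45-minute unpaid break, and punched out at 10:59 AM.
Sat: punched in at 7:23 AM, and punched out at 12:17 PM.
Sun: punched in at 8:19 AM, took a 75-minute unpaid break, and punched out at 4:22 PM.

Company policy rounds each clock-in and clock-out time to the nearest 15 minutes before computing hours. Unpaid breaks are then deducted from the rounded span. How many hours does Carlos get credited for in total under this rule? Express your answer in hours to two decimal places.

25.00 hours

Thu: in 9:28 AM→9:30 AM, out 6:27 PM→6:30 PM; 9 h 0 min
Fri: in 5:39 AM→5:45 AM, out 10:59 AM→11:00 AM; 5 h 15 min − 45 min = 4 h 30 min
Sat: in 7:23 AM→7:30 AM, out 12:17 PM→12:15 PM; 4 h 45 min
Sun: in 8:19 AM→8:15 AM, out 4:22 PM→4:15 PM; 8 h 0 min − 75 min = 6 h 45 min
Total credited: 25 h 0 min.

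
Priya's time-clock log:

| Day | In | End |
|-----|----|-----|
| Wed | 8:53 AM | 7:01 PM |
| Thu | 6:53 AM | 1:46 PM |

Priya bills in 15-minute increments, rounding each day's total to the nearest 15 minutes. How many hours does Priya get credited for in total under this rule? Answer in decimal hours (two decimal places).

17.25 hours

Wed: 8:53 AM–7:01 PM = 10 h 8 min → rounds to 10 h 15 min
Thu: 6:53 AM–1:46 PM = 6 h 53 min → rounds to 7 h 0 min
Total credited: 17 h 15 min.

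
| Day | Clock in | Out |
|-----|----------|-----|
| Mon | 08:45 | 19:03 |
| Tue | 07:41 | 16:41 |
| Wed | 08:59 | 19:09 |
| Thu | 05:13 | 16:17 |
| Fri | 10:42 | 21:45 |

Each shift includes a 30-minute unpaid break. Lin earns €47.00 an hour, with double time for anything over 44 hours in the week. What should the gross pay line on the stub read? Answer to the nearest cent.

Mon: 08:45–19:03 = 10 h 18 min; less 30 min break → 9 h 48 min
Tue: 07:41–16:41 = 9 h 0 min; less 30 min break → 8 h 30 min
Wed: 08:59–19:09 = 10 h 10 min; less 30 min break → 9 h 40 min
Thu: 05:13–16:17 = 11 h 4 min; less 30 min break → 10 h 34 min
Fri: 10:42–21:45 = 11 h 3 min; less 30 min break → 10 h 33 min
Total worked: 49 h 5 min = 2945 min.
Regular 44 h 0 min = 2640 min at €47.00/h; overtime 5 h 5 min = 305 min at €94.00/h.
Pay = (2640 × €47.00 + 305 × €94.00) ÷ 60 = €2545.83.

€2545.83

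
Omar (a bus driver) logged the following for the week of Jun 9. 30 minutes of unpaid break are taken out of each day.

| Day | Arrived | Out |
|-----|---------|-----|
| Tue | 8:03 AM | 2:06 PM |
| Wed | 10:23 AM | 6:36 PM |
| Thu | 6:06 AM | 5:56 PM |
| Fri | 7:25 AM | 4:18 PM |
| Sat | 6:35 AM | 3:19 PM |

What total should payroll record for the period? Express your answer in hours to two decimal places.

Tue: 8:03 AM–2:06 PM = 6 h 3 min; less 30 min break → 5 h 33 min
Wed: 10:23 AM–6:36 PM = 8 h 13 min; less 30 min break → 7 h 43 min
Thu: 6:06 AM–5:56 PM = 11 h 50 min; less 30 min break → 11 h 20 min
Fri: 7:25 AM–4:18 PM = 8 h 53 min; less 30 min break → 8 h 23 min
Sat: 6:35 AM–3:19 PM = 8 h 44 min; less 30 min break → 8 h 14 min
Total: 5 h 33 min + 7 h 43 min + 11 h 20 min + 8 h 23 min + 8 h 14 min = 41 h 13 min.

41.22 hours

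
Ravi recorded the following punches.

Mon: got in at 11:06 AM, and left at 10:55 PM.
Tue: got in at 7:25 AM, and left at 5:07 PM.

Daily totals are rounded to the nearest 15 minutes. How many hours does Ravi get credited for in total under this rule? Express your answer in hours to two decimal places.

21.50 hours

Mon: 11:06 AM–10:55 PM = 11 h 49 min → rounds to 11 h 45 min
Tue: 7:25 AM–5:07 PM = 9 h 42 min → rounds to 9 h 45 min
Total credited: 21 h 30 min.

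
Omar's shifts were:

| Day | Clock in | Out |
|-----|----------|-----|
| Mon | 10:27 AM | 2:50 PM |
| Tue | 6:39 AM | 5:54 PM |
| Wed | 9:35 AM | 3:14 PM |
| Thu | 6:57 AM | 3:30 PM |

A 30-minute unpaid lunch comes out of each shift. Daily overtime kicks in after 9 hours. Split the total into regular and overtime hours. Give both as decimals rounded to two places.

Mon: 10:27 AM–2:50 PM = 4 h 23 min; less 30 min break → 3 h 53 min
Tue: 6:39 AM–5:54 PM = 11 h 15 min; less 30 min break → 10 h 45 min
Wed: 9:35 AM–3:14 PM = 5 h 39 min; less 30 min break → 5 h 9 min
Thu: 6:57 AM–3:30 PM = 8 h 33 min; less 30 min break → 8 h 3 min
Mon reg 3 h 53 min / OT 0 h 0 min; Tue reg 9 h 0 min / OT 1 h 45 min; Wed reg 5 h 9 min / OT 0 h 0 min; Thu reg 8 h 3 min / OT 0 h 0 min.
Totals: regular 26 h 5 min, overtime 1 h 45 min.

Regular 26.08 hours, overtime 1.75 hours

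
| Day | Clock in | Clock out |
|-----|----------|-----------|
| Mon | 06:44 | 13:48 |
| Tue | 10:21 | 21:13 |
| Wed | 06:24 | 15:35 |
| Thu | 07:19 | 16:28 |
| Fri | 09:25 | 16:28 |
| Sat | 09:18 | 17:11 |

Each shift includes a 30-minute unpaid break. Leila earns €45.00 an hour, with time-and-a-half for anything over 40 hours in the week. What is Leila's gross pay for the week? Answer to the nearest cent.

Mon: 06:44–13:48 = 7 h 4 min; less 30 min break → 6 h 34 min
Tue: 10:21–21:13 = 10 h 52 min; less 30 min break → 10 h 22 min
Wed: 06:24–15:35 = 9 h 11 min; less 30 min break → 8 h 41 min
Thu: 07:19–16:28 = 9 h 9 min; less 30 min break → 8 h 39 min
Fri: 09:25–16:28 = 7 h 3 min; less 30 min break → 6 h 33 min
Sat: 09:18–17:11 = 7 h 53 min; less 30 min break → 7 h 23 min
Total worked: 48 h 12 min = 2892 min.
Regular 40 h 0 min = 2400 min at €45.00/h; overtime 8 h 12 min = 492 min at €67.50/h.
Pay = (2400 × €45.00 + 492 × €67.50) ÷ 60 = €2353.50.

€2353.50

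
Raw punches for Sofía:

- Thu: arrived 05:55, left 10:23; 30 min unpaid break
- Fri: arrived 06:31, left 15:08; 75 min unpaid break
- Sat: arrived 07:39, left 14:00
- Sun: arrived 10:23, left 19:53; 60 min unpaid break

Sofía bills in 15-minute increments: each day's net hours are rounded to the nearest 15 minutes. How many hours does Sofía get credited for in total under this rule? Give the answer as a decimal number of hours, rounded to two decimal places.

26.00 hours

Thu: 05:55–10:23 = 4 h 28 min − 30 min = 3 h 58 min → rounds to 4 h 0 min
Fri: 06:31–15:08 = 8 h 37 min − 75 min = 7 h 22 min → rounds to 7 h 15 min
Sat: 07:39–14:00 = 6 h 21 min → rounds to 6 h 15 min
Sun: 10:23–19:53 = 9 h 30 min − 60 min = 8 h 30 min → rounds to 8 h 30 min
Total credited: 26 h 0 min.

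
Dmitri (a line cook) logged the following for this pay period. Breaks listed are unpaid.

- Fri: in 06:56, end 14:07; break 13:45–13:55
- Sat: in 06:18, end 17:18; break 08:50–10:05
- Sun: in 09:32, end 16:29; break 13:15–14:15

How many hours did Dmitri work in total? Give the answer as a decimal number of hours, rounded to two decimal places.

22.72 hours

Fri: 06:56–14:07 = 7 h 11 min; less 10 min break → 7 h 1 min
Sat: 06:18–17:18 = 11 h 0 min; less 75 min break → 9 h 45 min
Sun: 09:32–16:29 = 6 h 57 min; less 60 min break → 5 h 57 min
Total: 7 h 1 min + 9 h 45 min + 5 h 57 min = 22 h 43 min.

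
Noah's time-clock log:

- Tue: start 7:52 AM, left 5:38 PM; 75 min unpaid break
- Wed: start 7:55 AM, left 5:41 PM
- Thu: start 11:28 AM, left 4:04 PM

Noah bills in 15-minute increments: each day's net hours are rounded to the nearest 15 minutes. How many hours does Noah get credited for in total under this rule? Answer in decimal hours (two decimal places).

22.75 hours

Tue: 7:52 AM–5:38 PM = 9 h 46 min − 75 min = 8 h 31 min → rounds to 8 h 30 min
Wed: 7:55 AM–5:41 PM = 9 h 46 min → rounds to 9 h 45 min
Thu: 11:28 AM–4:04 PM = 4 h 36 min → rounds to 4 h 30 min
Total credited: 22 h 45 min.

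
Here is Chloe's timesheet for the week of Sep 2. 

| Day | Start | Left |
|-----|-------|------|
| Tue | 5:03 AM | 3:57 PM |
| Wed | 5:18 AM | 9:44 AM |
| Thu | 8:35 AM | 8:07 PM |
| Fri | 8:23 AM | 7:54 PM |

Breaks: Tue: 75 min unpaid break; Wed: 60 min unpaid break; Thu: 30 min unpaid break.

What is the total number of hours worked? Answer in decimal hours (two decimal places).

Tue: 5:03 AM–3:57 PM = 10 h 54 min; less 75 min break → 9 h 39 min
Wed: 5:18 AM–9:44 AM = 4 h 26 min; less 60 min break → 3 h 26 min
Thu: 8:35 AM–8:07 PM = 11 h 32 min; less 30 min break → 11 h 2 min
Fri: 8:23 AM–7:54 PM = 11 h 31 min
Total: 9 h 39 min + 3 h 26 min + 11 h 2 min + 11 h 31 min = 35 h 38 min.

35.63 hours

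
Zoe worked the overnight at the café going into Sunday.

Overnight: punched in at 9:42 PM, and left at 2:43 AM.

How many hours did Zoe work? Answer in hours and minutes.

Overnight: 9:42 PM → midnight = 2 h 18 min; midnight → 2:43 AM = 2 h 43 min; span 5 h 1 min

5 h 1 min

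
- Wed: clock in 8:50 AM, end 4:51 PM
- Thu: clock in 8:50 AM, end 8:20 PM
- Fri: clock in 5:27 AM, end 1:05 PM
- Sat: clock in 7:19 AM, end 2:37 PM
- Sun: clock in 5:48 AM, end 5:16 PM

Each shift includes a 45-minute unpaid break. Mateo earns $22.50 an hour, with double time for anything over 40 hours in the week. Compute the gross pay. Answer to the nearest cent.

Wed: 8:50 AM–4:51 PM = 8 h 1 min; less 45 min break → 7 h 16 min
Thu: 8:50 AM–8:20 PM = 11 h 30 min; less 45 min break → 10 h 45 min
Fri: 5:27 AM–1:05 PM = 7 h 38 min; less 45 min break → 6 h 53 min
Sat: 7:19 AM–2:37 PM = 7 h 18 min; less 45 min break → 6 h 33 min
Sun: 5:48 AM–5:16 PM = 11 h 28 min; less 45 min break → 10 h 43 min
Total worked: 42 h 10 min = 2530 min.
Regular 40 h 0 min = 2400 min at $22.50/h; overtime 2 h 10 min = 130 min at $45.00/h.
Pay = (2400 × $22.50 + 130 × $45.00) ÷ 60 = $997.50.

$997.50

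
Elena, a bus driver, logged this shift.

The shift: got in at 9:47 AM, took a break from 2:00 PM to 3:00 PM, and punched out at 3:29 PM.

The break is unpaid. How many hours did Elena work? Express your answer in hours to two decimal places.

4.70 hours

The shift: 9:47 AM–3:29 PM = 5 h 42 min; less 60 min break → 4 h 42 min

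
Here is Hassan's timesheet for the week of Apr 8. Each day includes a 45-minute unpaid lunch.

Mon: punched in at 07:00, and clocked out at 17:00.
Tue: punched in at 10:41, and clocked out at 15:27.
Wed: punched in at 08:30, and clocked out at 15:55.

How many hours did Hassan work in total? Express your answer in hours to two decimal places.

19.93 hours

Mon: 07:00–17:00 = 10 h 0 min; less 45 min break → 9 h 15 min
Tue: 10:41–15:27 = 4 h 46 min; less 45 min break → 4 h 1 min
Wed: 08:30–15:55 = 7 h 25 min; less 45 min break → 6 h 40 min
Total: 9 h 15 min + 4 h 1 min + 6 h 40 min = 19 h 56 min.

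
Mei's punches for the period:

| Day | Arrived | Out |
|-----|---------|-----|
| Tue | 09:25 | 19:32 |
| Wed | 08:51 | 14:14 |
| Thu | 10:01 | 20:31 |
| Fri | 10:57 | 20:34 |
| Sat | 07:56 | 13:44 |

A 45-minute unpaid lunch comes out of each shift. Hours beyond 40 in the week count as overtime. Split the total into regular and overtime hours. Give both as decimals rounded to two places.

Tue: 09:25–19:32 = 10 h 7 min; less 45 min break → 9 h 22 min
Wed: 08:51–14:14 = 5 h 23 min; less 45 min break → 4 h 38 min
Thu: 10:01–20:31 = 10 h 30 min; less 45 min break → 9 h 45 min
Fri: 10:57–20:34 = 9 h 37 min; less 45 min break → 8 h 52 min
Sat: 07:56–13:44 = 5 h 48 min; less 45 min break → 5 h 3 min
Total worked: 37 h 40 min = 37.67 h.
Threshold 40 h → overtime 0 h 0 min, regular 37 h 40 min.

Regular 37.67 hours, overtime 0.00 hours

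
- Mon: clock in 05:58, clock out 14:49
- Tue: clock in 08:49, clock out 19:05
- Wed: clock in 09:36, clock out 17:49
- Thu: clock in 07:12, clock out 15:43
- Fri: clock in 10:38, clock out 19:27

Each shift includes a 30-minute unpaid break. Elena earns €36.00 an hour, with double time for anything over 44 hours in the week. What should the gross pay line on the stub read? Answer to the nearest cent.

€1518.00

Mon: 05:58–14:49 = 8 h 51 min; less 30 min break → 8 h 21 min
Tue: 08:49–19:05 = 10 h 16 min; less 30 min break → 9 h 46 min
Wed: 09:36–17:49 = 8 h 13 min; less 30 min break → 7 h 43 min
Thu: 07:12–15:43 = 8 h 31 min; less 30 min break → 8 h 1 min
Fri: 10:38–19:27 = 8 h 49 min; less 30 min break → 8 h 19 min
Total worked: 42 h 10 min = 2530 min.
Regular 42 h 10 min = 2530 min at €36.00/h; overtime 0 h 0 min = 0 min at €72.00/h.
Pay = (2530 × €36.00 + 0 × €72.00) ÷ 60 = €1518.00.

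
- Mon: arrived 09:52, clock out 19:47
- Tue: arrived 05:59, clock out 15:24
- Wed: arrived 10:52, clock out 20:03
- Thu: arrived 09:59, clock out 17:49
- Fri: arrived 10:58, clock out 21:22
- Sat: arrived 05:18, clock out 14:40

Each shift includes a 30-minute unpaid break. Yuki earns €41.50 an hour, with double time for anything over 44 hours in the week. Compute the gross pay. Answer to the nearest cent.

€2582.68

Mon: 09:52–19:47 = 9 h 55 min; less 30 min break → 9 h 25 min
Tue: 05:59–15:24 = 9 h 25 min; less 30 min break → 8 h 55 min
Wed: 10:52–20:03 = 9 h 11 min; less 30 min break → 8 h 41 min
Thu: 09:59–17:49 = 7 h 50 min; less 30 min break → 7 h 20 min
Fri: 10:58–21:22 = 10 h 24 min; less 30 min break → 9 h 54 min
Sat: 05:18–14:40 = 9 h 22 min; less 30 min break → 8 h 52 min
Total worked: 53 h 7 min = 3187 min.
Regular 44 h 0 min = 2640 min at €41.50/h; overtime 9 h 7 min = 547 min at €83.00/h.
Pay = (2640 × €41.50 + 547 × €83.00) ÷ 60 = €2582.68.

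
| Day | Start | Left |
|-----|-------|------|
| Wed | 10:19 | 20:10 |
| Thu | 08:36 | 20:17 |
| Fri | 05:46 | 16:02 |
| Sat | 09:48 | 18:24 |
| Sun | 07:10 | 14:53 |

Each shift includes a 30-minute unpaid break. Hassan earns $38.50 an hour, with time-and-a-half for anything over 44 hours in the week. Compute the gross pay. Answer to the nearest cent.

$1787.36

Wed: 10:19–20:10 = 9 h 51 min; less 30 min break → 9 h 21 min
Thu: 08:36–20:17 = 11 h 41 min; less 30 min break → 11 h 11 min
Fri: 05:46–16:02 = 10 h 16 min; less 30 min break → 9 h 46 min
Sat: 09:48–18:24 = 8 h 36 min; less 30 min break → 8 h 6 min
Sun: 07:10–14:53 = 7 h 43 min; less 30 min break → 7 h 13 min
Total worked: 45 h 37 min = 2737 min.
Regular 44 h 0 min = 2640 min at $38.50/h; overtime 1 h 37 min = 97 min at $57.75/h.
Pay = (2640 × $38.50 + 97 × $57.75) ÷ 60 = $1787.36.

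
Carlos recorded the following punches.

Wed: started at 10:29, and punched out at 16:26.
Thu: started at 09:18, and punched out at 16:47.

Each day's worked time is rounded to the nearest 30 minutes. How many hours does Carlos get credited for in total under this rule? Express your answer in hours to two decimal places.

13.50 hours

Wed: 10:29–16:26 = 5 h 57 min → rounds to 6 h 0 min
Thu: 09:18–16:47 = 7 h 29 min → rounds to 7 h 30 min
Total credited: 13 h 30 min.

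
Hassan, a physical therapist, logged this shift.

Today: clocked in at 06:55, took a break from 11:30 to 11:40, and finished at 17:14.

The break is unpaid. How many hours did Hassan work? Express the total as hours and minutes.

Today: 06:55–17:14 = 10 h 19 min; less 10 min break → 10 h 9 min

10 h 9 min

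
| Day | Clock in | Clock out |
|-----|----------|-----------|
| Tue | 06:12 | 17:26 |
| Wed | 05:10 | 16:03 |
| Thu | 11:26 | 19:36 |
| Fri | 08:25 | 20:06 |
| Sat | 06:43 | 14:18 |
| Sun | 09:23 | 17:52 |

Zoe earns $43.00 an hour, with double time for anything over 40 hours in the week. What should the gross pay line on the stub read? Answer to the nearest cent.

$3270.87

Tue: 06:12–17:26 = 11 h 14 min
Wed: 05:10–16:03 = 10 h 53 min
Thu: 11:26–19:36 = 8 h 10 min
Fri: 08:25–20:06 = 11 h 41 min
Sat: 06:43–14:18 = 7 h 35 min
Sun: 09:23–17:52 = 8 h 29 min
Total worked: 58 h 2 min = 3482 min.
Regular 40 h 0 min = 2400 min at $43.00/h; overtime 18 h 2 min = 1082 min at $86.00/h.
Pay = (2400 × $43.00 + 1082 × $86.00) ÷ 60 = $3270.87.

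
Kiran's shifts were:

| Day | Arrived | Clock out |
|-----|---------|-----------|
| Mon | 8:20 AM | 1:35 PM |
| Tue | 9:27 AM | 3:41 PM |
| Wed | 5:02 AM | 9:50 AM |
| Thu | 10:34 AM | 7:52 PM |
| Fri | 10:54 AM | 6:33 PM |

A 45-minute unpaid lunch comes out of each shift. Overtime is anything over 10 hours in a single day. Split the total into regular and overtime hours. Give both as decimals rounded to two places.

Mon: 8:20 AM–1:35 PM = 5 h 15 min; less 45 min break → 4 h 30 min
Tue: 9:27 AM–3:41 PM = 6 h 14 min; less 45 min break → 5 h 29 min
Wed: 5:02 AM–9:50 AM = 4 h 48 min; less 45 min break → 4 h 3 min
Thu: 10:34 AM–7:52 PM = 9 h 18 min; less 45 min break → 8 h 33 min
Fri: 10:54 AM–6:33 PM = 7 h 39 min; less 45 min break → 6 h 54 min
Mon reg 4 h 30 min / OT 0 h 0 min; Tue reg 5 h 29 min / OT 0 h 0 min; Wed reg 4 h 3 min / OT 0 h 0 min; Thu reg 8 h 33 min / OT 0 h 0 min; Fri reg 6 h 54 min / OT 0 h 0 min.
Totals: regular 29 h 29 min, overtime 0 h 0 min.

Regular 29.48 hours, overtime 0.00 hours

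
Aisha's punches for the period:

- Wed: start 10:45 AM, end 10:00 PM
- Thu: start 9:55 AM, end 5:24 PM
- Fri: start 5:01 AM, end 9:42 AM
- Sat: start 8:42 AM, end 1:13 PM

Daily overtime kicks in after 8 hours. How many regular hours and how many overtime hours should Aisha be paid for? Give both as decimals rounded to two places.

Regular 24.68 hours, overtime 3.25 hours

Wed: 10:45 AM–10:00 PM = 11 h 15 min
Thu: 9:55 AM–5:24 PM = 7 h 29 min
Fri: 5:01 AM–9:42 AM = 4 h 41 min
Sat: 8:42 AM–1:13 PM = 4 h 31 min
Wed reg 8 h 0 min / OT 3 h 15 min; Thu reg 7 h 29 min / OT 0 h 0 min; Fri reg 4 h 41 min / OT 0 h 0 min; Sat reg 4 h 31 min / OT 0 h 0 min.
Totals: regular 24 h 41 min, overtime 3 h 15 min.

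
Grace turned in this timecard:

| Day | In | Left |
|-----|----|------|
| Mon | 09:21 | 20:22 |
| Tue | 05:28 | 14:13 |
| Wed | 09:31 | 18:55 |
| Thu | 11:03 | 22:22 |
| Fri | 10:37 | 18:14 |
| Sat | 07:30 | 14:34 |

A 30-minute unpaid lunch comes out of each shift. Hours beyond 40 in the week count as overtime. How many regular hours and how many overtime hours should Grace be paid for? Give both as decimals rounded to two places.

Regular 40.00 hours, overtime 12.17 hours

Mon: 09:21–20:22 = 11 h 1 min; less 30 min break → 10 h 31 min
Tue: 05:28–14:13 = 8 h 45 min; less 30 min break → 8 h 15 min
Wed: 09:31–18:55 = 9 h 24 min; less 30 min break → 8 h 54 min
Thu: 11:03–22:22 = 11 h 19 min; less 30 min break → 10 h 49 min
Fri: 10:37–18:14 = 7 h 37 min; less 30 min break → 7 h 7 min
Sat: 07:30–14:34 = 7 h 4 min; less 30 min break → 6 h 34 min
Total worked: 52 h 10 min = 52.17 h.
Threshold 40 h → overtime 12 h 10 min, regular 40 h 0 min.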